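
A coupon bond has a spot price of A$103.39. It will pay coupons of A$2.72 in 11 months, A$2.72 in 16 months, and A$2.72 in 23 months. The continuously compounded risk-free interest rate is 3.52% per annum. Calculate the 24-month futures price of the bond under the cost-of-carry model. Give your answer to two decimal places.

A$102.59

PV(coupons) I = 2.72·e^(−0.0352·11/12) + 2.72·e^(−0.0352·16/12) + 2.72·e^(−0.0352·23/12)
I = 2.6336 + 2.5953 + 2.5425 = 7.7714
F = (S − I)·e^(rT) = (103.39 − 7.7714) · e^(0.0352·24/12)
= 95.6186 · e^0.070400 = 95.6186 × 1.072937 = A$102.59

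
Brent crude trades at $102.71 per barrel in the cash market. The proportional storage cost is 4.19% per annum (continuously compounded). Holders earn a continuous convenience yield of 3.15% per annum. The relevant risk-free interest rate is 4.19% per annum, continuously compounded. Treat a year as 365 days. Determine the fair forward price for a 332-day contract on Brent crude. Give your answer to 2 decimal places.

$107.71 per barrel

Net carry = r + u − y = 0.0419 + 0.0419 − 0.0315 = 0.0523
F = S·e^((r+u−y)T) = 102.71 · e^(0.0523 × 332/365) = 102.71 · e^0.047572
= 102.71 × 1.048722 = $107.71 per barrel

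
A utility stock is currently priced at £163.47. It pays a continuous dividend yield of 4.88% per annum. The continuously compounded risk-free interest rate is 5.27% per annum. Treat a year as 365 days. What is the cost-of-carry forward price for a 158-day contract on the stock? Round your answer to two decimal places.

F = S·e^((r − q)T) = 163.47 · e^((0.0527 − 0.0488) × 158/365)
= 163.47 · e^0.001688 = 163.47 × 1.001689
F = £163.75

£163.75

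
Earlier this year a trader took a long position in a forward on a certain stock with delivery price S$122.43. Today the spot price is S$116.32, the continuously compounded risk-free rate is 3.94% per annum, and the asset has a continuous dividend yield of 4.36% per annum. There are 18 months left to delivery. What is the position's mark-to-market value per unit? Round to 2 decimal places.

Current fair forward for the remaining 18 months: F = S·e^((r − q)·T), (r − q) = 0.0394 − 0.0436 = -0.0042
F = 116.32 · e^(-0.0042 × 18/12) = 116.32 × 0.993720 = 115.5895
Value of long forward = (F − K)·e^(−rT) = (115.5895 − 122.43) · e^(−0.0394·18/12)
= -6.8405 × 0.942613 = -6.45

-S$6.45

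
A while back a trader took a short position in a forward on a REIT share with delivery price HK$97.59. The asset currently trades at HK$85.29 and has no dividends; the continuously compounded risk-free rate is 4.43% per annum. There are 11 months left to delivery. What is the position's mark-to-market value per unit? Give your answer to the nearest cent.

HK$8.42

Current fair forward for the remaining 11 months: F = S·e^(r·T), r = 0.0443
F = 85.29 · e^(0.0443 × 11/12) = 85.29 × 1.041444 = 88.8248
Value of long forward = (F − K)·e^(−rT) = (88.8248 − 97.59) · e^(−0.0443·11/12)
= -8.7652 × 0.960205 = -8.42
Short position value = −(long value) = HK$8.42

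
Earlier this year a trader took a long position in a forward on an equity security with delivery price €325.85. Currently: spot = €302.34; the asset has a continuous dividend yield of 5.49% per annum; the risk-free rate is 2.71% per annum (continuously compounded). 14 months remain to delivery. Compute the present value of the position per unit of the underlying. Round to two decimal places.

Current fair forward for the remaining 14 months: F = S·e^((r − q)·T), (r − q) = 0.0271 − 0.0549 = -0.0278
F = 302.34 · e^(-0.0278 × 14/12) = 302.34 × 0.968087 = 292.6914
Value of long forward = (F − K)·e^(−rT) = (292.6914 − 325.85) · e^(−0.0271·14/12)
= -33.1586 × 0.968878 = -32.13

-€32.13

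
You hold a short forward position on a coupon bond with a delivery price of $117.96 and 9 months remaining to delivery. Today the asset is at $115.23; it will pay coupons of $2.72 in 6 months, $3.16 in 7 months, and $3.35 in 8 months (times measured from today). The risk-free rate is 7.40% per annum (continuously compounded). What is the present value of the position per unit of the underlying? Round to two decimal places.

PV(remaining coupons) I = 2.72·e^(−0.0740·6/12) + 3.16·e^(−0.0740·7/12) + 3.35·e^(−0.0740·8/12) = 8.8364
Current forward F = (S − I)·e^(rT) = (115.23 − 8.8364)·e^(0.0740·9/12) = 106.3936 × 1.057069 = 112.4654
Value (long) = (F − K)·e^(−rT) = (112.4654 − 117.96) × 0.946012 = -5.1980
Short position value = −(long value) = $5.20

$5.20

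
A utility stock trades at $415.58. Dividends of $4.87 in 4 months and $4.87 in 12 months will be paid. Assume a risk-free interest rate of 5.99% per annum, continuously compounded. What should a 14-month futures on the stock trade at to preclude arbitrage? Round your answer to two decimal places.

$435.62

PV(dividends) I = 4.87·e^(−0.0599·4/12) + 4.87·e^(−0.0599·12/12)
I = 4.7737 + 4.5869 = 9.3606
F = (S − I)·e^(rT) = (415.58 − 9.3606) · e^(0.0599·14/12)
= 406.2194 · e^0.069883 = 406.2194 × 1.072383 = $435.62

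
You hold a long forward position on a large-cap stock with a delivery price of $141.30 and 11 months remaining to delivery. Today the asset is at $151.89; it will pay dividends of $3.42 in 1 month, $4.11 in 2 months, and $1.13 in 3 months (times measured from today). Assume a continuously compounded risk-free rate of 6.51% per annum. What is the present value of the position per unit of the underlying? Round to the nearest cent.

$10.20

PV(remaining dividends) I = 3.42·e^(−0.0651·1/12) + 4.11·e^(−0.0651·2/12) + 1.13·e^(−0.0651·3/12) = 8.5789
Current forward F = (S − I)·e^(rT) = (151.89 − 8.5789)·e^(0.0651·11/12) = 143.3111 × 1.061492 = 152.1236
Value (long) = (F − K)·e^(−rT) = (152.1236 − 141.30) × 0.942071 = 10.1966
Value = $10.20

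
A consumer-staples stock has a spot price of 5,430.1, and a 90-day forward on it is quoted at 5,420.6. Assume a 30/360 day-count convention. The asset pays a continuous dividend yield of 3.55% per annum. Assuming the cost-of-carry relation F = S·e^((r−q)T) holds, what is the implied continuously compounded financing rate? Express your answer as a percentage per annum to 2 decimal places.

From F = S·e^((r−q)T): (r − q) = ln(F/S)/T
ln(5420.6/5430.1) = ln(0.998250) = -0.001752
(r − q) = -0.001752 / (90/360) = -0.007008
r = ln(F/S)/T + q = -0.007008 + 0.0355 = 0.028492
r = 2.85%

2.85%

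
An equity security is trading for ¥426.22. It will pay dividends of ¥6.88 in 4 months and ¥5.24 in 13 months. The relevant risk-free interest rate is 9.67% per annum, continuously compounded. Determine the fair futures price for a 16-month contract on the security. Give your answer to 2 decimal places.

PV(dividends) I = 6.88·e^(−0.0967·4/12) + 5.24·e^(−0.0967·13/12)
I = 6.6618 + 4.7188 = 11.3806
F = (S − I)·e^(rT) = (426.22 − 11.3806) · e^(0.0967·16/12)
= 414.8394 · e^0.128933 = 414.8394 × 1.137614 = ¥471.93

¥471.93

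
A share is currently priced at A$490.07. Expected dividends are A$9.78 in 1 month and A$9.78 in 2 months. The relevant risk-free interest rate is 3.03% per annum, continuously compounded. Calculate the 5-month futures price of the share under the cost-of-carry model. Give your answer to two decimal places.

PV(dividends) I = 9.78·e^(−0.0303·1/12) + 9.78·e^(−0.0303·2/12)
I = 9.7553 + 9.7307 = 19.4860
F = (S − I)·e^(rT) = (490.07 − 19.4860) · e^(0.0303·5/12)
= 470.5840 · e^0.012625 = 470.5840 × 1.012705 = A$476.56

A$476.56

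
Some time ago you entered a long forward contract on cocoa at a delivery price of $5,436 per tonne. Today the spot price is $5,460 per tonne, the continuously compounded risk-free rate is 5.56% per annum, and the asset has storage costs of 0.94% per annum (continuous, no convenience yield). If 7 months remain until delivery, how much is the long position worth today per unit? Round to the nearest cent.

Current fair forward for the remaining 7 months: F = S·e^((r + u)·T), (r + u) = 0.0556 + 0.0094 = 0.0650
F = 5460 · e^(0.0650 × 7/12) = 5460 × 1.03864468 = 5671.0000
Value of long forward = (F − K)·e^(−rT) = (5671.0000 − 5436) · e^(−0.0556·7/12)
= 235.0000 × 0.96808699 = 227.50

$227.50 per tonne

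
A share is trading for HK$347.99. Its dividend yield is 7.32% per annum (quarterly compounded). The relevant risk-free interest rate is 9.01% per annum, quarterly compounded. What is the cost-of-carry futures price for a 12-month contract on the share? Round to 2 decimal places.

F = S · (1+r/4)^(4T) / (1+q/4)^(4T)
= 347.99 × 1.093190 / 1.075234 = 347.99 × 1.016700
F = HK$353.80

HK$353.80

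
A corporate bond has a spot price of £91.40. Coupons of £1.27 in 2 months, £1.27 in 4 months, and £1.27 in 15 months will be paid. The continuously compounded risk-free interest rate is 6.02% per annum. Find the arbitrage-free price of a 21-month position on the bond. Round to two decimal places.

£97.47

PV(coupons) I = 1.27·e^(−0.0602·2/12) + 1.27·e^(−0.0602·4/12) + 1.27·e^(−0.0602·15/12)
I = 1.2573 + 1.2448 + 1.1779 = 3.6800
F = (S − I)·e^(rT) = (91.40 − 3.6800) · e^(0.0602·21/12)
= 87.7200 · e^0.105350 = 87.7200 × 1.111099 = £97.47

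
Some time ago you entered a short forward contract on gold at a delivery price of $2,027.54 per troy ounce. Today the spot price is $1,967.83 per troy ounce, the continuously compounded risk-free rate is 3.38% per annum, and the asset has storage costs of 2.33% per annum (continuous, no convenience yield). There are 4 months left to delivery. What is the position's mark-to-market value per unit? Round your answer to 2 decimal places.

$21.65 per troy ounce

Current fair forward for the remaining 4 months: F = S·e^((r + u)·T), (r + u) = 0.0338 + 0.0233 = 0.0571
F = 1967.83 · e^(0.0571 × 4/12) = 1967.83 × 1.01921562 = 2005.6431
Value of long forward = (F − K)·e^(−rT) = (2005.6431 − 2027.54) · e^(−0.0338·4/12)
= -21.8969 × 0.98879656 = -21.65
Short position value = −(long value) = $21.65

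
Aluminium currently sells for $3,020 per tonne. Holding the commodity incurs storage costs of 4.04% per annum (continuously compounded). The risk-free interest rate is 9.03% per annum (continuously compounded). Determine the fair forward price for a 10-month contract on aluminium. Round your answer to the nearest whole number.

$3,368 per tonne

Net carry = r + u − y = 0.0903 + 0.0404 − 0.0000 = 0.1307
F = S·e^((r+u−y)T) = 3020 · e^(0.1307 × 10/12) = 3020 · e^0.108917
= 3020 × 1.115070 = $3,368 per tonne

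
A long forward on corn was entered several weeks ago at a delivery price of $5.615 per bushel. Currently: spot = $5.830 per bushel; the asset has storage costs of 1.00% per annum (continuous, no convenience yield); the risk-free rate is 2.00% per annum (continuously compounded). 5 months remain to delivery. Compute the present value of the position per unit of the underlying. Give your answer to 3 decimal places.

Current fair forward for the remaining 5 months: F = S·e^((r + u)·T), (r + u) = 0.0200 + 0.0100 = 0.0300
F = 5.830 · e^(0.0300 × 5/12) = 5.830 × 1.012578 = 5.9033
Value of long forward = (F − K)·e^(−rT) = (5.9033 − 5.615) · e^(−0.0200·5/12)
= 0.2883 × 0.991701 = 0.286

$0.286 per bushel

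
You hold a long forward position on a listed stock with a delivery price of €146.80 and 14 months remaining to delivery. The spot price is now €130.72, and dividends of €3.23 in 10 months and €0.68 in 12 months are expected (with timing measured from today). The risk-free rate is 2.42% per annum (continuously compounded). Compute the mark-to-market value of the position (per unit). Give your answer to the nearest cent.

PV(remaining dividends) I = 3.23·e^(−0.0242·10/12) + 0.68·e^(−0.0242·12/12) = 3.8293
Current forward F = (S − I)·e^(rT) = (130.72 − 3.8293)·e^(0.0242·14/12) = 126.8907 × 1.028636 = 130.5243
Value (long) = (F − K)·e^(−rT) = (130.5243 − 146.80) × 0.972162 = -15.8226
Value = -€15.82

-€15.82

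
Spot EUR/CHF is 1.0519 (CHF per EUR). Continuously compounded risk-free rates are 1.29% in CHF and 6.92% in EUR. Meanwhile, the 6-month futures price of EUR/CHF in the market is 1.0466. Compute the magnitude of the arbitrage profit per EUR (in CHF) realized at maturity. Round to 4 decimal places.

Fair futures: F* = S·e^(carry·T), with carry = (r_CHF − r_EUR) = 0.0129 − 0.0692 = -0.0563
F* = 1.0519 · e^(-0.0563 × 6/12) = 1.0519 · e^-0.028150 = 1.0519 × 0.972243 = 1.0227
Market 1.0466 > fair 1.0227: forward overpriced → cash-and-carry (buy spot, short the forward).
At maturity, profit = |F_mkt − F*| = |1.0466 − 1.0227| = 0.0239 per EUR (in CHF)

0.0239 per EUR (in CHF)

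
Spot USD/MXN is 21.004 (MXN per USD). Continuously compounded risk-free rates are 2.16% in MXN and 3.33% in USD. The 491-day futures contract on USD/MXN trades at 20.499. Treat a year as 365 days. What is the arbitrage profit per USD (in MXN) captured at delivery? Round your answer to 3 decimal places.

0.177 per USD (in MXN)

Fair futures: F* = S·e^(carry·T), with carry = (r_MXN − r_USD) = 0.0216 − 0.0333 = -0.0117
F* = 21.004 · e^(-0.0117 × 491/365) = 21.004 · e^-0.015739 = 21.004 × 0.984384 = 20.6760
Market 20.499 < fair 20.6760: forward underpriced → reverse cash-and-carry (short spot, go long the forward).
At maturity, profit = |F_mkt − F*| = |20.499 − 20.6760| = 0.177 per USD (in MXN)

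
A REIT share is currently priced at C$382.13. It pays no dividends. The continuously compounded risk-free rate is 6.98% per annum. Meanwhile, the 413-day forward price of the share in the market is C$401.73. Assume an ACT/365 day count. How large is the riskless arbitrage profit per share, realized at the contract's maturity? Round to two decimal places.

C$11.80 per share

Fair forward: F* = S·e^(carry·T), with carry = r = 0.0698
F* = 382.13 · e^(0.0698 × 413/365) = 382.13 · e^0.078979 = 382.13 × 1.082182 = C$413.5342
Market C$401.73 < fair C$413.5342: forward underpriced → reverse cash-and-carry (short spot, go long the forward).
At maturity, profit = |F_mkt − F*| = |401.73 − 413.5342| = C$11.80 per share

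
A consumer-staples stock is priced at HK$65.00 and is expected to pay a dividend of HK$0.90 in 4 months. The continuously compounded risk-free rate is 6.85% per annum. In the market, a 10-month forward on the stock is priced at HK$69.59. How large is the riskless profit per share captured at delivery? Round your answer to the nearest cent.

HK$1.70 per share

PV(dividends) I = 0.90·e^(−0.0685·4/12) = 0.8797
Fair forward F* = (S − I)·e^(rT) = (65.00 − 0.8797)·e^0.057083 = 64.1203 × 1.058744 = 67.8870
Market HK$69.59 > fair 67.8870: forward overpriced → cash-and-carry (borrow at r, buy the stock and collect the dividends, short the forward).
Profit at T = |F_mkt − F*| = |69.59 − 67.8870| = HK$1.70 per share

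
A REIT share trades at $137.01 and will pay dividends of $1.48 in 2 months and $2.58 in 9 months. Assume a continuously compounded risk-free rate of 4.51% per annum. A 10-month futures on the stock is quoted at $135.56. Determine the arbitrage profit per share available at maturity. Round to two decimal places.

$2.58 per share

PV(dividends) I = 1.48·e^(−0.0451·2/12) + 2.58·e^(−0.0451·9/12) = 3.9631
Fair futures F* = (S − I)·e^(rT) = (137.01 − 3.9631)·e^0.037583 = 133.0469 × 1.038298 = 138.1423
Market $135.56 < fair 138.1423: forward underpriced → reverse cash-and-carry (short the stock, invest proceeds at r, pay the dividends, go long the forward).
Profit at T = |F_mkt − F*| = |135.56 − 138.1423| = $2.58 per share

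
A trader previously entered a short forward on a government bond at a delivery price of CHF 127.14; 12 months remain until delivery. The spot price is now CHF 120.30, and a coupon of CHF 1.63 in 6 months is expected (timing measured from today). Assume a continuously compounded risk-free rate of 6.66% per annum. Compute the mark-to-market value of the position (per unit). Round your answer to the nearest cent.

PV(remaining coupons) I = 1.63·e^(−0.0666·6/12) = 1.5766
Current forward F = (S − I)·e^(rT) = (120.30 − 1.5766)·e^(0.0666·12/12) = 118.7234 × 1.068868 = 126.8996
Value (long) = (F − K)·e^(−rT) = (126.8996 − 127.14) × 0.935569 = -0.2249
Short position value = −(long value) = CHF 0.22

CHF 0.22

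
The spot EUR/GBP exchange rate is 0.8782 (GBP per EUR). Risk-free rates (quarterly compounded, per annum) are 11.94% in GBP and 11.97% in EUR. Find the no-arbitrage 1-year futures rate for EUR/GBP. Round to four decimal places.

0.8779

By covered interest parity, F = S · (1+r_GBP/4)^(4T) / (1+r_EUR/4)^(4T)
= 0.8782 × 1.124853 / 1.125181 = 0.8782 × 0.999708
F = 0.8779 GBP per EUR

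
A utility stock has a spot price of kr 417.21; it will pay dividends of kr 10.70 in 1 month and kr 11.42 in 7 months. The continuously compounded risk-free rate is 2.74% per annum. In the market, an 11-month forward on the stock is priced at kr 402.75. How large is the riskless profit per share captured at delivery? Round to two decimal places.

kr 2.60 per share

PV(dividends) I = 10.70·e^(−0.0274·1/12) + 11.42·e^(−0.0274·7/12) = 21.9145
Fair forward F* = (S − I)·e^(rT) = (417.21 − 21.9145)·e^0.025117 = 395.2955 × 1.025435 = 405.3498
Market kr 402.75 < fair 405.3498: forward underpriced → reverse cash-and-carry (short the stock, invest proceeds at r, pay the dividends, go long the forward).
Profit at T = |F_mkt − F*| = |402.75 − 405.3498| = kr 2.60 per share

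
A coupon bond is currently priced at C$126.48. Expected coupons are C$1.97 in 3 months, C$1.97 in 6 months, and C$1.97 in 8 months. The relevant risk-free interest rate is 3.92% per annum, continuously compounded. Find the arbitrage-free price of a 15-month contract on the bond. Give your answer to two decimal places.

C$126.74

PV(coupons) I = 1.97·e^(−0.0392·3/12) + 1.97·e^(−0.0392·6/12) + 1.97·e^(−0.0392·8/12)
I = 1.9508 + 1.9318 + 1.9192 = 5.8018
F = (S − I)·e^(rT) = (126.48 − 5.8018) · e^(0.0392·15/12)
= 120.6782 · e^0.049000 = 120.6782 × 1.050220 = C$126.74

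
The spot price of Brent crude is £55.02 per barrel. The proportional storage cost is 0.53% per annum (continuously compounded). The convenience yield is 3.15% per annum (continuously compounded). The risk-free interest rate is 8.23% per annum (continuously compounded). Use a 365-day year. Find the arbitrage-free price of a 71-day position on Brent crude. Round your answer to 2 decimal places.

Net carry = r + u − y = 0.0823 + 0.0053 − 0.0315 = 0.0561
F = S·e^((r+u−y)T) = 55.02 · e^(0.0561 × 71/365) = 55.02 · e^0.010913
= 55.02 × 1.010973 = £55.62 per barrel

£55.62 per barrel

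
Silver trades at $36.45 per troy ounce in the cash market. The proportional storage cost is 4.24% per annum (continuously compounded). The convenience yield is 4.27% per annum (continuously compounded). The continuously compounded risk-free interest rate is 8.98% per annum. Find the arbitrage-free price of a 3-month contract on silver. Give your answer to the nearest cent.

Net carry = r + u − y = 0.0898 + 0.0424 − 0.0427 = 0.0895
F = S·e^((r+u−y)T) = 36.45 · e^(0.0895 × 3/12) = 36.45 · e^0.022375
= 36.45 × 1.022627 = $37.27 per troy ounce

$37.27 per troy ounce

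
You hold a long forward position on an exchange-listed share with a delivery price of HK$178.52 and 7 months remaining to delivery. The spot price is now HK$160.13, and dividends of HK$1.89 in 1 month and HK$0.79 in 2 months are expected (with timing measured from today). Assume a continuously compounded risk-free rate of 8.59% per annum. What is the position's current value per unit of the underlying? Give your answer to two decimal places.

-HK$12.32

PV(remaining dividends) I = 1.89·e^(−0.0859·1/12) + 0.79·e^(−0.0859·2/12) = 2.6553
Current forward F = (S − I)·e^(rT) = (160.13 − 2.6553)·e^(0.0859·7/12) = 157.4747 × 1.051385 = 165.5665
Value (long) = (F − K)·e^(−rT) = (165.5665 − 178.52) × 0.951126 = -12.3204
Value = -HK$12.32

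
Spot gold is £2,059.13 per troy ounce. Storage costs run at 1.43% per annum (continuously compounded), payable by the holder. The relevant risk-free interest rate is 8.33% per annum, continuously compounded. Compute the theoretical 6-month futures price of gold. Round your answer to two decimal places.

Net carry = r + u − y = 0.0833 + 0.0143 − 0.0000 = 0.0976
F = S·e^((r+u−y)T) = 2059.13 · e^(0.0976 × 6/12) = 2059.13 · e^0.04880000
= 2059.13 × 1.05001033 = £2,162.11 per troy ounce

£2,162.11 per troy ounce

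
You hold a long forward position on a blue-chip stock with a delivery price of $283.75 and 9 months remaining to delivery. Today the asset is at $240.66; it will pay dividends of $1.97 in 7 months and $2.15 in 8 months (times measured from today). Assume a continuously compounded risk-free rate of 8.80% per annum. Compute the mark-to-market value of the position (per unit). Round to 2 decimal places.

PV(remaining dividends) I = 1.97·e^(−0.0880·7/12) + 2.15·e^(−0.0880·8/12) = 3.8989
Current forward F = (S − I)·e^(rT) = (240.66 − 3.8989)·e^(0.0880·9/12) = 236.7611 × 1.068227 = 252.9146
Value (long) = (F − K)·e^(−rT) = (252.9146 − 283.75) × 0.936131 = -28.8660
Value = -$28.87

-$28.87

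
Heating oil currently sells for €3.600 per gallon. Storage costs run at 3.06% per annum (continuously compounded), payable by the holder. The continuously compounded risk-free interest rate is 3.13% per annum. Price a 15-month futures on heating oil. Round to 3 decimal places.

€3.890 per gallon

Net carry = r + u − y = 0.0313 + 0.0306 − 0.0000 = 0.0619
F = S·e^((r+u−y)T) = 3.600 · e^(0.0619 × 15/12) = 3.600 · e^0.077375
= 3.600 × 1.080447 = €3.890 per gallon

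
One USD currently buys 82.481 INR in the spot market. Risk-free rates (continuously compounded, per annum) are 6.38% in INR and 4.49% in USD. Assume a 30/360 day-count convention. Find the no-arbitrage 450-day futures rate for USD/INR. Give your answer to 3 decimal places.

84.453

F = S·e^((r_INR − r_USD)T) = 82.481 · e^((0.0638 − 0.0449) × 450/360)
= 82.481 · e^0.023625 = 82.481 × 1.023906
F = 84.453 INR per USD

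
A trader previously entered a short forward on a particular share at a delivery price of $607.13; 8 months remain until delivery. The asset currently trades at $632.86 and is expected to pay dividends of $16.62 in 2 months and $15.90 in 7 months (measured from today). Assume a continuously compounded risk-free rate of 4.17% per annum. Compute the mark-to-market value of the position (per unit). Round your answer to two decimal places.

-$10.35

PV(remaining dividends) I = 16.62·e^(−0.0417·2/12) + 15.90·e^(−0.0417·7/12) = 32.0228
Current forward F = (S − I)·e^(rT) = (632.86 − 32.0228)·e^(0.0417·8/12) = 600.8372 × 1.028190 = 617.7748
Value (long) = (F − K)·e^(−rT) = (617.7748 − 607.13) × 0.972583 = 10.3530
Short position value = −(long value) = -$10.35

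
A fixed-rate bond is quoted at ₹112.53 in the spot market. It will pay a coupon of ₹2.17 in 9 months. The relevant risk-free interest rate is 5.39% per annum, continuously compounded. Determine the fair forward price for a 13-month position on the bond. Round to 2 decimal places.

PV(coupons) I = 2.17·e^(−0.0539·9/12)
I = 2.0840
F = (S − I)·e^(rT) = (112.53 − 2.0840) · e^(0.0539·13/12)
= 110.4460 · e^0.058392 = 110.4460 × 1.060130 = ₹117.09

₹117.09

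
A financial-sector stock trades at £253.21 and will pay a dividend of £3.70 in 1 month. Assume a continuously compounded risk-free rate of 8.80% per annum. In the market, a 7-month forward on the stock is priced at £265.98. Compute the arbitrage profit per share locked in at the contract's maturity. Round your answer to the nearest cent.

£3.30 per share

PV(dividends) I = 3.70·e^(−0.0880·1/12) = 3.6730
Fair forward F* = (S − I)·e^(rT) = (253.21 − 3.6730)·e^0.051333 = 249.5370 × 1.052673 = 262.6809
Market £265.98 > fair 262.6809: forward overpriced → cash-and-carry (borrow at r, buy the stock and collect the dividends, short the forward).
Profit at T = |F_mkt − F*| = |265.98 − 262.6809| = £3.30 per share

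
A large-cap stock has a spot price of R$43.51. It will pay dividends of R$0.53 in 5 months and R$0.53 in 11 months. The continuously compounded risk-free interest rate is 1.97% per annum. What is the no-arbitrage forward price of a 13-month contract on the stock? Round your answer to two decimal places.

PV(dividends) I = 0.53·e^(−0.0197·5/12) + 0.53·e^(−0.0197·11/12)
I = 0.5257 + 0.5205 = 1.0462
F = (S − I)·e^(rT) = (43.51 − 1.0462) · e^(0.0197·13/12)
= 42.4638 · e^0.021342 = 42.4638 × 1.021571 = R$43.38

R$43.38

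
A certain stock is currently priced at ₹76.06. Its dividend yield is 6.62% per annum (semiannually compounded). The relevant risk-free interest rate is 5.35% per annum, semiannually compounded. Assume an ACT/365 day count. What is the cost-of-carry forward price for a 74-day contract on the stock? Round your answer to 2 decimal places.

₹75.87

F = S · (1+r/2)^(2T) / (1+q/2)^(2T)
= 76.06 × 1.010762 / 1.013292 = 76.06 × 0.997503
F = ₹75.87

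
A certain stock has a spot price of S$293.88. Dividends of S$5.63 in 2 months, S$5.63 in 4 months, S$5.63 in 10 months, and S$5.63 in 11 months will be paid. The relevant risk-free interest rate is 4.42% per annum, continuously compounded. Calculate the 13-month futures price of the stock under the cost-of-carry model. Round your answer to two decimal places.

PV(dividends) I = 5.63·e^(−0.0442·2/12) + 5.63·e^(−0.0442·4/12) + 5.63·e^(−0.0442·10/12) + 5.63·e^(−0.0442·11/12)
I = 5.5887 + 5.5477 + 5.4264 + 5.4065 = 21.9693
F = (S − I)·e^(rT) = (293.88 − 21.9693) · e^(0.0442·13/12)
= 271.9107 · e^0.047883 = 271.9107 × 1.049048 = S$285.25

S$285.25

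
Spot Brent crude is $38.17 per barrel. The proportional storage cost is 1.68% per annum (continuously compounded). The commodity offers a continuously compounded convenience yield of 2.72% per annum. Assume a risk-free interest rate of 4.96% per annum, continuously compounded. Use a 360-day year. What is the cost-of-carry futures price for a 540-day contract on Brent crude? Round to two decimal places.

$40.48 per barrel

Net carry = r + u − y = 0.0496 + 0.0168 − 0.0272 = 0.0392
F = S·e^((r+u−y)T) = 38.17 · e^(0.0392 × 540/360) = 38.17 · e^0.058800
= 38.17 × 1.060563 = $40.48 per barrel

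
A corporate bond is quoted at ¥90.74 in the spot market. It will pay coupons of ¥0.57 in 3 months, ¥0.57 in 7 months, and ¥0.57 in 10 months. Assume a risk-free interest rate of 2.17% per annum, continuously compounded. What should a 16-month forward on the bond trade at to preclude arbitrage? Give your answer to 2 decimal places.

¥91.66

PV(coupons) I = 0.57·e^(−0.0217·3/12) + 0.57·e^(−0.0217·7/12) + 0.57·e^(−0.0217·10/12)
I = 0.5669 + 0.5628 + 0.5598 = 1.6895
F = (S − I)·e^(rT) = (90.74 − 1.6895) · e^(0.0217·16/12)
= 89.0505 · e^0.028933 = 89.0505 × 1.029356 = ¥91.66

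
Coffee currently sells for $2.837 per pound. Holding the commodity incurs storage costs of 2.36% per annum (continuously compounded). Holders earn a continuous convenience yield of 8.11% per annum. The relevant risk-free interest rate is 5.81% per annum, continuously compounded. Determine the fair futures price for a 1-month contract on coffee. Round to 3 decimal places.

$2.837 per pound

Net carry = r + u − y = 0.0581 + 0.0236 − 0.0811 = 0.0006
F = S·e^((r+u−y)T) = 2.837 · e^(0.0006 × 1/12) = 2.837 · e^0.000050
= 2.837 × 1.000050 = $2.837 per pound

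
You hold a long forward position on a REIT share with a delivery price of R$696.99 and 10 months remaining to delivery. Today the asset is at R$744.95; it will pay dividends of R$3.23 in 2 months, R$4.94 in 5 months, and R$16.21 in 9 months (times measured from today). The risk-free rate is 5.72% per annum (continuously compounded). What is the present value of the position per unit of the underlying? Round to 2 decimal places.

PV(remaining dividends) I = 3.23·e^(−0.0572·2/12) + 4.94·e^(−0.0572·5/12) + 16.21·e^(−0.0572·9/12) = 23.5523
Current forward F = (S − I)·e^(rT) = (744.95 − 23.5523)·e^(0.0572·10/12) = 721.3977 × 1.048821 = 756.6171
Value (long) = (F − K)·e^(−rT) = (756.6171 − 696.99) × 0.953452 = 56.8516
Value = R$56.85

R$56.85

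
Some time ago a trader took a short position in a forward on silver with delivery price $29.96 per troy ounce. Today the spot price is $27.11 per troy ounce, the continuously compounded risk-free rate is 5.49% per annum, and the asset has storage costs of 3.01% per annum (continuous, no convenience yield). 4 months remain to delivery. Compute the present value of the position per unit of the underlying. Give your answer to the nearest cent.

Current fair forward for the remaining 4 months: F = S·e^((r + u)·T), (r + u) = 0.0549 + 0.0301 = 0.0850
F = 27.11 · e^(0.0850 × 4/12) = 27.11 × 1.028739 = 27.8891
Value of long forward = (F − K)·e^(−rT) = (27.8891 − 29.96) · e^(−0.0549·4/12)
= -2.0709 × 0.981866 = -2.03
Short position value = −(long value) = $2.03

$2.03 per troy ounce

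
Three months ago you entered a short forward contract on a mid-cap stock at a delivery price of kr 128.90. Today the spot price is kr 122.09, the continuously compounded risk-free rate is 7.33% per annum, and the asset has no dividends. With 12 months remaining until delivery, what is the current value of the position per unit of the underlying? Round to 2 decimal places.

-kr 2.30

Current fair forward for the remaining 12 months: F = S·e^(r·T), r = 0.0733
F = 122.09 · e^(0.0733 × 12/12) = 122.09 × 1.076053 = 131.3753
Value of long forward = (F − K)·e^(−rT) = (131.3753 − 128.90) · e^(−0.0733·12/12)
= 2.4753 × 0.929322 = 2.30
Short position value = −(long value) = -kr 2.30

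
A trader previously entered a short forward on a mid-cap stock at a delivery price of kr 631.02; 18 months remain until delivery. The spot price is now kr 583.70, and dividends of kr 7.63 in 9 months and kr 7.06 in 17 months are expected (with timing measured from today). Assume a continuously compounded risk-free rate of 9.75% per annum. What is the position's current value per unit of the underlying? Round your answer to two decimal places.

-kr 25.29

PV(remaining dividends) I = 7.63·e^(−0.0975·9/12) + 7.06·e^(−0.0975·17/12) = 13.2412
Current forward F = (S − I)·e^(rT) = (583.70 − 13.2412)·e^(0.0975·18/12) = 570.4588 × 1.157486 = 660.2981
Value (long) = (F − K)·e^(−rT) = (660.2981 − 631.02) × 0.863942 = 25.2946
Short position value = −(long value) = -kr 25.29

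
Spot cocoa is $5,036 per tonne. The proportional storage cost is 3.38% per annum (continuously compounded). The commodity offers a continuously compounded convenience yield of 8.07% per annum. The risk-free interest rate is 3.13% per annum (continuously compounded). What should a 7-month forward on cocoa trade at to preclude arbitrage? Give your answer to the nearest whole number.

$4,990 per tonne

Net carry = r + u − y = 0.0313 + 0.0338 − 0.0807 = -0.0156
F = S·e^((r+u−y)T) = 5036 · e^(-0.0156 × 7/12) = 5036 · e^-0.009100
= 5036 × 0.990941 = $4,990 per tonne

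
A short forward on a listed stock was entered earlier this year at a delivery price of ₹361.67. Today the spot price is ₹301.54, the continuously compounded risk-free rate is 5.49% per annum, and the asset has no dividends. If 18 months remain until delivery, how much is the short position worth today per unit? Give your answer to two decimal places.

₹31.54

Current fair forward for the remaining 18 months: F = S·e^(r·T), r = 0.0549
F = 301.54 · e^(0.0549 × 18/12) = 301.54 × 1.085836 = 327.4230
Value of long forward = (F − K)·e^(−rT) = (327.4230 − 361.67) · e^(−0.0549·18/12)
= -34.2470 × 0.920950 = -31.54
Short position value = −(long value) = ₹31.54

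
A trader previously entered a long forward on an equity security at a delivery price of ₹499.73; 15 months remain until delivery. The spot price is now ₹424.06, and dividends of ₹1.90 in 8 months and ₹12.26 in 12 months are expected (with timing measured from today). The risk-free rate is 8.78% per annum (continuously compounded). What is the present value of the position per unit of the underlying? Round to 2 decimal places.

PV(remaining dividends) I = 1.90·e^(−0.0878·8/12) + 12.26·e^(−0.0878·12/12) = 13.0215
Current forward F = (S − I)·e^(rT) = (424.06 − 13.0215)·e^(0.0878·15/12) = 411.0385 × 1.115999 = 458.7186
Value (long) = (F − K)·e^(−rT) = (458.7186 − 499.73) × 0.896058 = -36.7486
Value = -₹36.75

-₹36.75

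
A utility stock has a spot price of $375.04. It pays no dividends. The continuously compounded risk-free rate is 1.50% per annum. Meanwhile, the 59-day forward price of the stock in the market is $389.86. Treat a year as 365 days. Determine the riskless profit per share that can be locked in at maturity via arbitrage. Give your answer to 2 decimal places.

Fair forward: F* = S·e^(carry·T), with carry = r = 0.0150
F* = 375.04 · e^(0.0150 × 59/365) = 375.04 · e^0.002425 = 375.04 × 1.002428 = $375.9506
Market $389.86 > fair $375.9506: forward overpriced → cash-and-carry (buy spot, short the forward).
At maturity, profit = |F_mkt − F*| = |389.86 − 375.9506| = $13.91 per share

$13.91 per share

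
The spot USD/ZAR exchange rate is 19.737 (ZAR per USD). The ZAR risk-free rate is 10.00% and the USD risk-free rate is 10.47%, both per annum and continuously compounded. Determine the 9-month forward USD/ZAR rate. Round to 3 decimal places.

F = S·e^((r_ZAR − r_USD)T) = 19.737 · e^((0.1000 − 0.1047) × 9/12)
= 19.737 · e^-0.003525 = 19.737 × 0.996481
F = 19.668 ZAR per USD

19.668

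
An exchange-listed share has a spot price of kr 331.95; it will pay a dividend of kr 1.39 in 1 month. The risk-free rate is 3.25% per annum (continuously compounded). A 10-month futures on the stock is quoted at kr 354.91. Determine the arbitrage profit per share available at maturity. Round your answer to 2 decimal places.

kr 15.27 per share

PV(dividends) I = 1.39·e^(−0.0325·1/12) = 1.3862
Fair futures F* = (S − I)·e^(rT) = (331.95 − 1.3862)·e^0.027083 = 330.5638 × 1.027453 = 339.6388
Market kr 354.91 > fair 339.6388: forward overpriced → cash-and-carry (borrow at r, buy the stock and collect the dividends, short the forward).
Profit at T = |F_mkt − F*| = |354.91 − 339.6388| = kr 15.27 per share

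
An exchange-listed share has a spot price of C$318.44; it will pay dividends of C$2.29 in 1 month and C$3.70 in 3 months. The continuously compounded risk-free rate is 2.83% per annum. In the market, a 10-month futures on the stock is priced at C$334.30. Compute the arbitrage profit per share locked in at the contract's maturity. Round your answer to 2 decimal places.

PV(dividends) I = 2.29·e^(−0.0283·1/12) + 3.70·e^(−0.0283·3/12) = 5.9585
Fair futures F* = (S − I)·e^(rT) = (318.44 − 5.9585)·e^0.023583 = 312.4815 × 1.023863 = 319.9382
Market C$334.30 > fair 319.9382: forward overpriced → cash-and-carry (borrow at r, buy the stock and collect the dividends, short the forward).
Profit at T = |F_mkt − F*| = |334.30 − 319.9382| = C$14.36 per share

C$14.36 per share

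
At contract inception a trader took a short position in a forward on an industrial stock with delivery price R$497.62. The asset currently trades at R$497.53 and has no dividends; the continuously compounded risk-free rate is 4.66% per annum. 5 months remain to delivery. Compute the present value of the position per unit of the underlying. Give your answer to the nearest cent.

-R$9.48

Current fair forward for the remaining 5 months: F = S·e^(r·T), r = 0.0466
F = 497.53 · e^(0.0466 × 5/12) = 497.53 × 1.019606 = 507.2846
Value of long forward = (F − K)·e^(−rT) = (507.2846 − 497.62) · e^(−0.0466·5/12)
= 9.6646 × 0.980771 = 9.48
Short position value = −(long value) = -R$9.48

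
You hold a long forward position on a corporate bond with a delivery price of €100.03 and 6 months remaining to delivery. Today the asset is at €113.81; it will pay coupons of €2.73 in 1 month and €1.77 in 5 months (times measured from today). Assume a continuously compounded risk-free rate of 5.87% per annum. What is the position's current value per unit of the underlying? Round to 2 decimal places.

€12.23

PV(remaining coupons) I = 2.73·e^(−0.0587·1/12) + 1.77·e^(−0.0587·5/12) = 4.4439
Current forward F = (S − I)·e^(rT) = (113.81 − 4.4439)·e^(0.0587·6/12) = 109.3661 × 1.029785 = 112.6236
Value (long) = (F − K)·e^(−rT) = (112.6236 − 100.03) × 0.971077 = 12.2294
Value = €12.23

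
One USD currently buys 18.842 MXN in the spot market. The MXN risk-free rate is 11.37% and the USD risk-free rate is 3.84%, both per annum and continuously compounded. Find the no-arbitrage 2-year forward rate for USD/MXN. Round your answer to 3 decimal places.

F = S·e^((r_MXN − r_USD)T) = 18.842 · e^((0.1137 − 0.0384) × 2)
= 18.842 · e^0.150600 = 18.842 × 1.162532
F = 21.904 MXN per USD

21.904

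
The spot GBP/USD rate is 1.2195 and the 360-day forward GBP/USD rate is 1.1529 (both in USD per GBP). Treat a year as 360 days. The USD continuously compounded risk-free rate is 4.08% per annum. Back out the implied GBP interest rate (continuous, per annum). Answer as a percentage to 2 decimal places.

F = S·e^((r_USD − r_GBP)T) ⇒ r_GBP = r_USD − ln(F/S)/T
ln(1.1529/1.2195) = -0.056160; /(360/360) = -0.056160
r_GBP = 0.0408 + 0.056160 = 0.096960
r_GBP = 9.70%

9.70%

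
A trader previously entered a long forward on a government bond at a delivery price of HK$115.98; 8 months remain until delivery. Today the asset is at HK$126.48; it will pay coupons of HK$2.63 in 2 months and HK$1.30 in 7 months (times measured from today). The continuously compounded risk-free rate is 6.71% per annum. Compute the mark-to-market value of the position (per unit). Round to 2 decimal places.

HK$11.72

PV(remaining coupons) I = 2.63·e^(−0.0671·2/12) + 1.30·e^(−0.0671·7/12) = 3.8509
Current forward F = (S − I)·e^(rT) = (126.48 − 3.8509)·e^(0.0671·8/12) = 122.6291 × 1.045749 = 128.2393
Value (long) = (F − K)·e^(−rT) = (128.2393 − 115.98) × 0.956252 = 11.7230
Value = HK$11.72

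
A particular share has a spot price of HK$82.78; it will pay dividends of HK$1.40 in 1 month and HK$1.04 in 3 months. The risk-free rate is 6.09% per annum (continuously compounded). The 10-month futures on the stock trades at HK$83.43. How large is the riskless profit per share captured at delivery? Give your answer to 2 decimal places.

HK$1.12 per share

PV(dividends) I = 1.40·e^(−0.0609·1/12) + 1.04·e^(−0.0609·3/12) = 2.4172
Fair futures F* = (S − I)·e^(rT) = (82.78 − 2.4172)·e^0.050750 = 80.3628 × 1.052060 = 84.5465
Market HK$83.43 < fair 84.5465: forward underpriced → reverse cash-and-carry (short the stock, invest proceeds at r, pay the dividends, go long the forward).
Profit at T = |F_mkt − F*| = |83.43 − 84.5465| = HK$1.12 per share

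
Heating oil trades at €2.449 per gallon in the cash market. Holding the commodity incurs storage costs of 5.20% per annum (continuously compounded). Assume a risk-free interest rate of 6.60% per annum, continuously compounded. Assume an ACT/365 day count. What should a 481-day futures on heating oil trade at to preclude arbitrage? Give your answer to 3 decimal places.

€2.861 per gallon

Net carry = r + u − y = 0.0660 + 0.0520 − 0.0000 = 0.1180
F = S·e^((r+u−y)T) = 2.449 · e^(0.1180 × 481/365) = 2.449 · e^0.155501
= 2.449 × 1.168243 = €2.861 per gallon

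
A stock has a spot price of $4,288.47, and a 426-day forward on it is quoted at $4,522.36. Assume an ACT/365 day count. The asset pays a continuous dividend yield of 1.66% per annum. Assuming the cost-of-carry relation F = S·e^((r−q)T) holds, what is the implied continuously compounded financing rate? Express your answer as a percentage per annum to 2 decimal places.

From F = S·e^((r−q)T): (r − q) = ln(F/S)/T
ln(4522.36/4288.47) = ln(1.054539) = 0.053104
(r − q) = 0.053104 / (426/365) = 0.045500
r = ln(F/S)/T + q = 0.045500 + 0.0166 = 0.062100
r = 6.21%

6.21%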